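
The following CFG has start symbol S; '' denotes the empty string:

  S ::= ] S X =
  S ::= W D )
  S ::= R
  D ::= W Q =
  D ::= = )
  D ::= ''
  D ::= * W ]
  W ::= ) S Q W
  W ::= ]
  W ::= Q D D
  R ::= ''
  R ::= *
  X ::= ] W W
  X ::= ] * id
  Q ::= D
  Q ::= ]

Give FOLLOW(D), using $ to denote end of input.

In S ::= W D ): add FIRST()) = { ) }.
In W ::= Q D D: add FIRST(D)\{''} = { ), *, =, ] }.
  Since D is nullable, also add FOLLOW(W) = { ), *, =, ] }.
In W ::= Q D D: D is at the end, add FOLLOW(W) = { ), *, =, ] }.
In Q ::= D: D is at the end, add FOLLOW(Q) = { ), *, =, ] }.
Union: FOLLOW(D) = { ), *, =, ] }.

{ ), *, =, ] }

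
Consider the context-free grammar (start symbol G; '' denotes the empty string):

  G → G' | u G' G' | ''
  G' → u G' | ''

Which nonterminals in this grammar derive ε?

{ G, G' }

Directly nullable (have an ''-production): G, G'.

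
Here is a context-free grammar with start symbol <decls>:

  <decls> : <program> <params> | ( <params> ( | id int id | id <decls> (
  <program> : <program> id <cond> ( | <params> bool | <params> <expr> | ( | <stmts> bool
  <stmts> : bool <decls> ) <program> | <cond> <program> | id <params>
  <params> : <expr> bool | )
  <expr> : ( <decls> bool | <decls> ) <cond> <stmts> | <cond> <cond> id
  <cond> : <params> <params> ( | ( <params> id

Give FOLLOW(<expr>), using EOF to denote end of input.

In <program> : <params> <expr>: <expr> is at the end, add FOLLOW(<program>) = { (, ), bool, id }.
In <params> : <expr> bool: add FIRST(bool) = { bool }.
Union: FOLLOW(<expr>) = { (, ), bool, id }.

{ (, ), bool, id }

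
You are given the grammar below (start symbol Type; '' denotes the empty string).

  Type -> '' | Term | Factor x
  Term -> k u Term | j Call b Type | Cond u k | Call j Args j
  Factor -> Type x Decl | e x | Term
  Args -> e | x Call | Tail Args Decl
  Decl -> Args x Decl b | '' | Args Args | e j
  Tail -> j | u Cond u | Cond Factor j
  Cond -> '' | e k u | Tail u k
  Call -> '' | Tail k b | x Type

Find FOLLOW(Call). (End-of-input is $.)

In Term -> j Call b Type: add FIRST(b Type) = { b }.
In Term -> Call j Args j: add FIRST(j Args j) = { j }.
In Args -> x Call: Call is at the end, add FOLLOW(Args) = { b, e, j, k, u, x }.
Union: FOLLOW(Call) = { b, e, j, k, u, x }.

{ b, e, j, k, u, x }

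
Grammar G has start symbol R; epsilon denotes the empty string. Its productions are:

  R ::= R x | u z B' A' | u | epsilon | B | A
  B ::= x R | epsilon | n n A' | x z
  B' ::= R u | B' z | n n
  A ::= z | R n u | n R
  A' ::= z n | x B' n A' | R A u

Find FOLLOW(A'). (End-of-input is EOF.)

In R ::= u z B' A': A' is at the end, add FOLLOW(R) = { EOF, n, u, x, z }.
In B ::= n n A': A' is at the end, add FOLLOW(B) = { EOF, n, u, x, z }.
In A' ::= x B' n A': A' is at the end, add FOLLOW(A') = { EOF, n, u, x, z }.
Union: FOLLOW(A') = { EOF, n, u, x, z }.

{ EOF, n, u, x, z }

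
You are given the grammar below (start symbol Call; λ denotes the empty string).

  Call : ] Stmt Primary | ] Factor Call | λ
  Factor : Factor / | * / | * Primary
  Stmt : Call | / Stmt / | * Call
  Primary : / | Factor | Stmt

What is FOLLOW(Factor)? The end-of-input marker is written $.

{ $, *, /, ] }

In Call : ] Factor Call: add FIRST(Call)\{λ} = { ] }.
  Since Call is nullable, also add FOLLOW(Call) = { $, *, /, ] }.
In Factor : Factor /: add FIRST(/) = { / }.
In Primary : Factor: Factor is at the end, add FOLLOW(Primary) = { $, *, /, ] }.
Union: FOLLOW(Factor) = { $, *, /, ] }.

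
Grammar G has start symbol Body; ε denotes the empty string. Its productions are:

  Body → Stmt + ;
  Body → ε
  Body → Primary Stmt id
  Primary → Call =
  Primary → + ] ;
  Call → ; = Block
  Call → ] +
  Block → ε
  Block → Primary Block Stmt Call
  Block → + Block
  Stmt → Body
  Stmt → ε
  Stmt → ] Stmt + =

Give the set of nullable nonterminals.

{ Block, Body, Stmt }

Directly nullable (have an ε-production): Body, Block, Stmt.
No other nonterminal has a production whose RHS symbols are all nullable.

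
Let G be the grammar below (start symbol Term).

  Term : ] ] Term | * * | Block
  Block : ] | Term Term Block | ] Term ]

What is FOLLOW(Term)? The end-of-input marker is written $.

{ $, *, ] }

Term is the start symbol, so $ ∈ FOLLOW(Term).
In Term : ] ] Term: Term is at the end, add FOLLOW(Term) = { $, *, ] }.
In Block : Term Term Block: add FIRST(Term Block) = { *, ] }.
In Block : Term Term Block: add FIRST(Block) = { *, ] }.
In Block : ] Term ]: add FIRST(]) = { ] }.
Union: FOLLOW(Term) = { $, *, ] }.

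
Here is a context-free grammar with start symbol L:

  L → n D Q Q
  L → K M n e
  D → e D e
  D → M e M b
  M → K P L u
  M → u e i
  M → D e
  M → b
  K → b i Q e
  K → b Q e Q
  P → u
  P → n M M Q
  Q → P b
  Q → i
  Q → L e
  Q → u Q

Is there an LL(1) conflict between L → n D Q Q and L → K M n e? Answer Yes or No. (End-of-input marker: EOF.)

FIRST(n D Q Q) = { n } and FIRST(K M n e) = { b }.
The FIRST sets are disjoint and neither alternative is nullable — no conflict.

No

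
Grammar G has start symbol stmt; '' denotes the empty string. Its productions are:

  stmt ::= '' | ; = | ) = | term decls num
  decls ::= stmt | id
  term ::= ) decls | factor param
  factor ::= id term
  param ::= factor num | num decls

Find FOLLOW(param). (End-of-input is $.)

In term ::= factor param: param is at the end, add FOLLOW(term) = { ), ;, id, num }.
Union: FOLLOW(param) = { ), ;, id, num }.

{ ), ;, id, num }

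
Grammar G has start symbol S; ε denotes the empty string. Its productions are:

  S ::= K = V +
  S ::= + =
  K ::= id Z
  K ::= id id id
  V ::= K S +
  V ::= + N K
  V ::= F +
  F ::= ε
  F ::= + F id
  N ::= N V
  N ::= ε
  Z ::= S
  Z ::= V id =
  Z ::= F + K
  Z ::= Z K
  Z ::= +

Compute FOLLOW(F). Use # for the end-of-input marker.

In V ::= F +: add FIRST(+) = { + }.
In F ::= + F id: add FIRST(id) = { id }.
In Z ::= F + K: add FIRST(+ K) = { + }.
Union: FOLLOW(F) = { +, id }.

{ +, id }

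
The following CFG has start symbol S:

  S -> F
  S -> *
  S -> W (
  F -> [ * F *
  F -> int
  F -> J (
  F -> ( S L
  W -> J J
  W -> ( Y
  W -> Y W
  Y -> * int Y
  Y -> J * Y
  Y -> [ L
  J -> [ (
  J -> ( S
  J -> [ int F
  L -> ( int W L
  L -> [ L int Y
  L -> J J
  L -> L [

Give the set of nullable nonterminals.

No nonterminal has an empty production or an RHS whose symbols are all nullable.

{ } (none)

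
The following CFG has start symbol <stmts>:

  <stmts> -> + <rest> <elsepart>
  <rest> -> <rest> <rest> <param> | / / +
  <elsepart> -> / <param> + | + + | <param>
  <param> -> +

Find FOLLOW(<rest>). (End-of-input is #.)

{ +, / }

In <stmts> -> + <rest> <elsepart>: add FIRST(<elsepart>) = { +, / }.
In <rest> -> <rest> <rest> <param>: add FIRST(<rest> <param>) = { / }.
In <rest> -> <rest> <rest> <param>: add FIRST(<param>) = { + }.
Union: FOLLOW(<rest>) = { +, / }.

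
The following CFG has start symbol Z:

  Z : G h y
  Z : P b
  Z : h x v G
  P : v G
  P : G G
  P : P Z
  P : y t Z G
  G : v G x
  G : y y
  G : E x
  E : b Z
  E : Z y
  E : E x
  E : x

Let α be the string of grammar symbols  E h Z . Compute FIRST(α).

{ b, h, v, x, y }

Add FIRST(E) = { b, h, v, x, y }; E is not nullable, stop.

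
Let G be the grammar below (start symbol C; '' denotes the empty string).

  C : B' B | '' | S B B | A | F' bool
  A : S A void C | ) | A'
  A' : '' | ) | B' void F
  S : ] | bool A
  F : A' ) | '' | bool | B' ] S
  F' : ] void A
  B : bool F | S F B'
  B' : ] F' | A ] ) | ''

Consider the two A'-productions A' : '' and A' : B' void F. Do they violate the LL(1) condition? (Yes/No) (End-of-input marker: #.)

FIRST('') = { '' } and FIRST(B' void F) = { ), ], bool, void }.
The first alternative is nullable and FOLLOW(A') = { #, ), ], bool, void } shares ) with FIRST of the second — conflict.

Yes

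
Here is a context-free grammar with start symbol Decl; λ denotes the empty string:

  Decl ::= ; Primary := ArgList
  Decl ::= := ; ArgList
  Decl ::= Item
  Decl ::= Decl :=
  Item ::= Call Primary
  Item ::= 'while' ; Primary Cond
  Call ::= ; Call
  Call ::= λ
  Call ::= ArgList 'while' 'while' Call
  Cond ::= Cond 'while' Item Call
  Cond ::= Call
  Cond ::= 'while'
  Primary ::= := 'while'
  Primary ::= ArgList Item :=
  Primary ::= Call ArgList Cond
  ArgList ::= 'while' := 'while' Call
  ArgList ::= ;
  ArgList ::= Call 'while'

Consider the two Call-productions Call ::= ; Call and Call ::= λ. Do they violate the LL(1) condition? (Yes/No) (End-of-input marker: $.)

FIRST(; Call) = { ; } and FIRST(λ) = { λ }.
The second alternative is nullable and FOLLOW(Call) = { $, 'while', :=, ; } shares ; with FIRST of the first — conflict.

Yes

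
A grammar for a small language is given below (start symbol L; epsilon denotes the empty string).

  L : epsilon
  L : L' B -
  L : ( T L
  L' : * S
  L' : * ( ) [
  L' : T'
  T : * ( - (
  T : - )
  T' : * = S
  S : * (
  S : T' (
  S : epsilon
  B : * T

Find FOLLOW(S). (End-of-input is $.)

In L' : * S: S is at the end, add FOLLOW(L') = { * }.
In T' : * = S: S is at the end, add FOLLOW(T') = { (, * }.
Union: FOLLOW(S) = { (, * }.

{ (, * }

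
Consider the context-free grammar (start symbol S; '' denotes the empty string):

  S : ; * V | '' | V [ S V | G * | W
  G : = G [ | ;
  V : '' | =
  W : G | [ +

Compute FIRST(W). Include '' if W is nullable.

{ ;, =, [ }

From W : G: add FIRST(G) = { ;, = }.
W : [ + contributes {[}.
Union: FIRST(W) = { ;, =, [ }.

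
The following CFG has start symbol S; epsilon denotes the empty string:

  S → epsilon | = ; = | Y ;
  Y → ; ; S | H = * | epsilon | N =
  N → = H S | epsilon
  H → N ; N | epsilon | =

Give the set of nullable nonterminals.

{ H, N, S, Y }

Directly nullable (have an epsilon-production): S, Y, N, H.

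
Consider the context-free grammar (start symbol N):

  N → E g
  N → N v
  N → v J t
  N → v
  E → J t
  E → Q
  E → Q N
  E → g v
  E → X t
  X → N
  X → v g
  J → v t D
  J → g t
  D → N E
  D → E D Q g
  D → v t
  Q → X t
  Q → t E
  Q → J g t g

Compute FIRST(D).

{ g, t, v }

From D → N E: add FIRST(N) = { g, t, v }.
From D → E D Q g: add FIRST(E) = { g, t, v }.
D → v t contributes {v}.
Union: FIRST(D) = { g, t, v }.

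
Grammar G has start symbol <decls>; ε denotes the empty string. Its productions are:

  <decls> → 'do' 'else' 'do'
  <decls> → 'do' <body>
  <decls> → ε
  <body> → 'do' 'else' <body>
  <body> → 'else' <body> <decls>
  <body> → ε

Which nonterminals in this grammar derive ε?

Directly nullable (have an ε-production): <decls>, <body>.

{ <body>, <decls> }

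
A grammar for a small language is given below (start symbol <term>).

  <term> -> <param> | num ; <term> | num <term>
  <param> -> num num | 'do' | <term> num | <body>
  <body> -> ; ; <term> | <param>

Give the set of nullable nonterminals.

{ } (none)

No nonterminal has an empty production or an RHS whose symbols are all nullable.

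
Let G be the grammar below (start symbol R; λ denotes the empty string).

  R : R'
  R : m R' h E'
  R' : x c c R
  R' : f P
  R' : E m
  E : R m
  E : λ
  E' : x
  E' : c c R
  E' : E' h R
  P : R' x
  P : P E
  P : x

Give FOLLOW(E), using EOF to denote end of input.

In R' : E m: add FIRST(m) = { m }.
In P : P E: E is at the end, add FOLLOW(P) = { EOF, f, h, m, x }.
Union: FOLLOW(E) = { EOF, f, h, m, x }.

{ EOF, f, h, m, x }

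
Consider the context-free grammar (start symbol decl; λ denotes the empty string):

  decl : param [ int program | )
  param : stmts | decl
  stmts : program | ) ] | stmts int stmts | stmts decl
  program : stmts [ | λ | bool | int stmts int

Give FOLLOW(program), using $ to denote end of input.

{ $, ), [, bool, int }

In decl : param [ int program: program is at the end, add FOLLOW(decl) = { $, ), [, bool, int }.
In stmts : program: program is at the end, add FOLLOW(stmts) = { ), [, bool, int }.
Union: FOLLOW(program) = { $, ), [, bool, int }.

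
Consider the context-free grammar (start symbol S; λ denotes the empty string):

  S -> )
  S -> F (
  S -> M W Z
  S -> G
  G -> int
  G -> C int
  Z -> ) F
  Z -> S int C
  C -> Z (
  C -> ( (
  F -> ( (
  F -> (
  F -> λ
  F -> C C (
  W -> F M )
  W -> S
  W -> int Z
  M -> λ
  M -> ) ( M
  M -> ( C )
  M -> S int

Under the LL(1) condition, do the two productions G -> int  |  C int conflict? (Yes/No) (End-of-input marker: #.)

FIRST(int) = { int } and FIRST(C int) = { (, ), int }.
Both contain int, so the two alternatives are not disjoint — LL(1) conflict.

Yes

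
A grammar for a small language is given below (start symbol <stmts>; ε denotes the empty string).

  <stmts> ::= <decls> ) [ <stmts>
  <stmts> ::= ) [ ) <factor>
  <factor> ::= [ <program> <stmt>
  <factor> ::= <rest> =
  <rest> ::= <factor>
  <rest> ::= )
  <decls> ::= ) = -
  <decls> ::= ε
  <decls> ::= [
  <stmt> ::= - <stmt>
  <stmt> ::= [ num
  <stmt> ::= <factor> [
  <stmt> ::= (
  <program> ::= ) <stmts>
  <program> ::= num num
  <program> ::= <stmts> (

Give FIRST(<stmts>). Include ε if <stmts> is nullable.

From <stmts> ::= <decls> ) [ <stmts>: <decls> nullable, take FIRST(<decls>) ∪ {)} = { ), [ }.
<stmts> ::= ) [ ) <factor> contributes {)}.
Union: FIRST(<stmts>) = { ), [ }.

{ ), [ }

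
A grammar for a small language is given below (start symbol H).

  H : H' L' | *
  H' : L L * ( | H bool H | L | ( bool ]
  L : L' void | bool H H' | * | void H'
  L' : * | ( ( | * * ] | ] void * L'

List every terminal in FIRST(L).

From L : L' void: add FIRST(L') = { (, *, ] }.
L : bool H H' contributes {bool}.
L : * contributes {*}.
L : void H' contributes {void}.
Union: FIRST(L) = { (, *, ], bool, void }.

{ (, *, ], bool, void }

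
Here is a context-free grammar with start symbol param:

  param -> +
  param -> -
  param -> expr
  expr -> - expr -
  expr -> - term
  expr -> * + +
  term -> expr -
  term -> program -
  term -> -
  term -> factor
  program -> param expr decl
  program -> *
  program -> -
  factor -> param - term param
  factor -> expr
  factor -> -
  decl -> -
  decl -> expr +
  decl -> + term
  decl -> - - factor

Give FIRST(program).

From program -> param expr decl: add FIRST(param) = { *, +, - }.
program -> * contributes {*}.
program -> - contributes {-}.
Union: FIRST(program) = { *, +, - }.

{ *, +, - }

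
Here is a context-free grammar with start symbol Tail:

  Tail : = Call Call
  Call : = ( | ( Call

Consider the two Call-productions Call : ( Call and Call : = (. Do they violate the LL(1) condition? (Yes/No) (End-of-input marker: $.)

No

FIRST(( Call) = { ( } and FIRST(= () = { = }.
The FIRST sets are disjoint and neither alternative is nullable — no conflict.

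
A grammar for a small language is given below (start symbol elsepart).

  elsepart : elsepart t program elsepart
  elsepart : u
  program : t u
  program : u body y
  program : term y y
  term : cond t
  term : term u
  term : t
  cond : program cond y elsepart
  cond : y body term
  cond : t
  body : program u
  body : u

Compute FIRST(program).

{ t, u, y }

program : t u contributes {t}.
program : u body y contributes {u}.
From program : term y y: add FIRST(term) = { t, u, y }.
Union: FIRST(program) = { t, u, y }.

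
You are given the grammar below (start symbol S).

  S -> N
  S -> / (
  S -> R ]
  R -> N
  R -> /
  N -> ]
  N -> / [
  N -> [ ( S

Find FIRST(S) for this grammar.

From S -> N: add FIRST(N) = { /, [, ] }.
S -> / ( contributes {/}.
From S -> R ]: add FIRST(R) = { /, [, ] }.
Union: FIRST(S) = { /, [, ] }.

{ /, [, ] }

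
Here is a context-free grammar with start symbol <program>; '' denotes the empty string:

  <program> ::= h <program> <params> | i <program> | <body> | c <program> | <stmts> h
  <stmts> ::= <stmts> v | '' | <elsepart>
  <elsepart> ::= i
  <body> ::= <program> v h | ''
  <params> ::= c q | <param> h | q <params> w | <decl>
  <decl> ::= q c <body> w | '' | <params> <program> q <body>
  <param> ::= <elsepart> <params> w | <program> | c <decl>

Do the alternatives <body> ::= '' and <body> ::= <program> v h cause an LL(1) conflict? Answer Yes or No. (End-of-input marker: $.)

Yes

FIRST('') = { '' } and FIRST(<program> v h) = { c, h, i, v }.
The first alternative is nullable and FOLLOW(<body>) = { $, c, h, i, q, v, w } shares c with FIRST of the second — conflict.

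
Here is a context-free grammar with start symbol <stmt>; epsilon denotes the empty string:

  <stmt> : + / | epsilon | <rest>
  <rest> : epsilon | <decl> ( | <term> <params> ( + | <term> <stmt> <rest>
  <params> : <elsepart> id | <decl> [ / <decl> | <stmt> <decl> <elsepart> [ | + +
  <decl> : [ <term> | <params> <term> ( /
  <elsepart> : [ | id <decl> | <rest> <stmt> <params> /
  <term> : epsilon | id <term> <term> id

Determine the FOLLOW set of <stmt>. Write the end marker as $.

{ $, +, [, id }

<stmt> is the start symbol, so $ ∈ FOLLOW(<stmt>).
In <rest> : <term> <stmt> <rest>: add FIRST(<rest>)\{epsilon} = { +, [, id }.
  Since <rest> is nullable, also add FOLLOW(<rest>) = { $, +, [, id }.
In <params> : <stmt> <decl> <elsepart> [: add FIRST(<decl> <elsepart> [) = { +, [, id }.
In <elsepart> : <rest> <stmt> <params> /: add FIRST(<params> /) = { +, [, id }.
Union: FOLLOW(<stmt>) = { $, +, [, id }.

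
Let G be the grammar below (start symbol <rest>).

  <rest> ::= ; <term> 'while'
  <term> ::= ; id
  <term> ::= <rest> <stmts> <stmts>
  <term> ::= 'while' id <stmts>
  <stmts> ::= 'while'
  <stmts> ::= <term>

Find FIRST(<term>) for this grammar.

{ 'while', ; }

<term> ::= ; id contributes {;}.
From <term> ::= <rest> <stmts> <stmts>: add FIRST(<rest>) = { ; }.
<term> ::= 'while' id <stmts> contributes {'while'}.
Union: FIRST(<term>) = { 'while', ; }.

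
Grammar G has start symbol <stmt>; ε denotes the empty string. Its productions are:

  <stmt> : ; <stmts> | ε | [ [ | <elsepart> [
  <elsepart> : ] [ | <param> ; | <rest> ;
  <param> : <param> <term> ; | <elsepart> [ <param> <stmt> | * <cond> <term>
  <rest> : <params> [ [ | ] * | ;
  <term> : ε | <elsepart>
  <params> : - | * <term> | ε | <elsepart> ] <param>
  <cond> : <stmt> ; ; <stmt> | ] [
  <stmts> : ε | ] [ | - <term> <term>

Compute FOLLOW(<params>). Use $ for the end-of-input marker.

{ [ }

In <rest> : <params> [ [: add FIRST([ [) = { [ }.
Union: FOLLOW(<params>) = { [ }.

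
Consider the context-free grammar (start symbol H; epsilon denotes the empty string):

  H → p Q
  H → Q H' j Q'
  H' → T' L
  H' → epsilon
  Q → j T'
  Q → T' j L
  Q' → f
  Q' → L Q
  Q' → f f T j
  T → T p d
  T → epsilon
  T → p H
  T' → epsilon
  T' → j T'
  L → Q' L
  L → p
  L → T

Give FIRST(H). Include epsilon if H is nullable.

H → p Q contributes {p}.
From H → Q H' j Q': add FIRST(Q) = { j }.
Union: FIRST(H) = { j, p }.

{ j, p }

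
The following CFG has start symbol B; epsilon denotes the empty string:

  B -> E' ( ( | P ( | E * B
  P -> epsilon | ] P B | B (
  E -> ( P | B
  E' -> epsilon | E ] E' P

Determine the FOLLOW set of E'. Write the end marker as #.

In B -> E' ( (: add FIRST(( () = { ( }.
In E' -> E ] E' P: add FIRST(P)\{epsilon} = { (, ] }.
  Since P is nullable, also add FOLLOW(E') = { (, ] }.
Union: FOLLOW(E') = { (, ] }.

{ (, ] }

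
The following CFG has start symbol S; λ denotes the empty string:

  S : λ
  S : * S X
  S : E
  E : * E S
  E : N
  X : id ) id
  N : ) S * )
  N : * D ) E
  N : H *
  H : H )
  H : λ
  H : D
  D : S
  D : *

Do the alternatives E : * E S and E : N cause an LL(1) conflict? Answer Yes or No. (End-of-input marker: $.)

Yes

FIRST(* E S) = { * } and FIRST(N) = { ), * }.
Both contain *, so the two alternatives are not disjoint — LL(1) conflict.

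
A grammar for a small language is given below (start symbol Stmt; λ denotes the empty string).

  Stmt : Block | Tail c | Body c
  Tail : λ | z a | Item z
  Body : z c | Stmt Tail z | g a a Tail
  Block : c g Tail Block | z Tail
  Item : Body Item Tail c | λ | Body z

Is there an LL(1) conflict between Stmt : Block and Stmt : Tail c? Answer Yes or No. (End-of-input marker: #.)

FIRST(Block) = { c, z } and FIRST(Tail c) = { c, g, z }.
Both contain c, so the two alternatives are not disjoint — LL(1) conflict.

Yes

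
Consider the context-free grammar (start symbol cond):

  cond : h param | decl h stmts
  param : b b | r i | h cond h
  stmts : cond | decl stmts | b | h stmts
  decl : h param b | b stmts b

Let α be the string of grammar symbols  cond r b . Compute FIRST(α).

Add FIRST(cond) = { b, h }; cond is not nullable, stop.

{ b, h }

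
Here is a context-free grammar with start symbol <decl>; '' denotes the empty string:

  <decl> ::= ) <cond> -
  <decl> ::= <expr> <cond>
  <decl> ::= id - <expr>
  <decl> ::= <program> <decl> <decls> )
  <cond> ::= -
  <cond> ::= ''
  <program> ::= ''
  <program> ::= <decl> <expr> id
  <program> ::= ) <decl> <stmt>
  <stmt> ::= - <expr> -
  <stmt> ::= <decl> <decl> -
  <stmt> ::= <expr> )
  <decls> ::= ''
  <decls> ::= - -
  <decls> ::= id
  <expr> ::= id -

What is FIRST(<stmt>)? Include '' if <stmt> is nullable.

{ ), -, id }

<stmt> ::= - <expr> - contributes {-}.
From <stmt> ::= <decl> <decl> -: add FIRST(<decl>) = { ), id }.
From <stmt> ::= <expr> ): add FIRST(<expr>) = { id }.
Union: FIRST(<stmt>) = { ), -, id }.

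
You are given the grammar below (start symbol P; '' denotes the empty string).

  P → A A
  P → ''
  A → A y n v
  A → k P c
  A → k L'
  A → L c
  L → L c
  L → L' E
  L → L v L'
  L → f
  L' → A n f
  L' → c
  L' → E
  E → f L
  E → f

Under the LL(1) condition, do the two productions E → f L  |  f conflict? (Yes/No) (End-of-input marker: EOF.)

FIRST(f L) = { f } and FIRST(f) = { f }.
Both contain f, so the two alternatives are not disjoint — LL(1) conflict.

Yes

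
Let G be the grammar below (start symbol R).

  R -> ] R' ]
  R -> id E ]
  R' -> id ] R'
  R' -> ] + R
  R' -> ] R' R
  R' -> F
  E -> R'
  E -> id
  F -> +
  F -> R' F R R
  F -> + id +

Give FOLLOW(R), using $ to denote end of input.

R is the start symbol, so $ ∈ FOLLOW(R).
In R' -> ] + R: R is at the end, add FOLLOW(R') = { +, ], id }.
In R' -> ] R' R: R is at the end, add FOLLOW(R') = { +, ], id }.
In F -> R' F R R: add FIRST(R) = { ], id }.
In F -> R' F R R: R is at the end, add FOLLOW(F) = { +, ], id }.
Union: FOLLOW(R) = { $, +, ], id }.

{ $, +, ], id }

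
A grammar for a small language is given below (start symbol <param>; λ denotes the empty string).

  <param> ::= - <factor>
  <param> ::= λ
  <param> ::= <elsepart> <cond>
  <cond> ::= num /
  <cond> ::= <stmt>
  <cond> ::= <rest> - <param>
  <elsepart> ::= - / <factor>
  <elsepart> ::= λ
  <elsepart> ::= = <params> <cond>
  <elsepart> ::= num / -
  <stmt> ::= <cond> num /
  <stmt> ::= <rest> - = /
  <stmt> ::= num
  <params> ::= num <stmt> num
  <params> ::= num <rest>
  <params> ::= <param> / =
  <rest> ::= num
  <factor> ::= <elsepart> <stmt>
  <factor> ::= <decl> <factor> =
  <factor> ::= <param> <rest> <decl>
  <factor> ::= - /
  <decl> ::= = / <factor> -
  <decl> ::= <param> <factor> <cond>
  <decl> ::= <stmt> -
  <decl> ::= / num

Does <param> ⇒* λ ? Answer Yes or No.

Yes

<param> has an λ-production, so <param> ⇒ λ.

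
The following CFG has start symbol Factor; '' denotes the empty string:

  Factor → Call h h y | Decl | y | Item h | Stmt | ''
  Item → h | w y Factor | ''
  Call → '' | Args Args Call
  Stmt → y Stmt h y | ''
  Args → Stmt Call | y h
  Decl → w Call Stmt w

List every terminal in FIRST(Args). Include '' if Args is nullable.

From Args → Stmt Call: Stmt, Call nullable, take FIRST(Stmt) ∪ FIRST(Call) = { y }; also '' since the whole RHS is nullable.
Args → y h contributes {y}.
Union: FIRST(Args) = { y, '' }.

{ y, '' }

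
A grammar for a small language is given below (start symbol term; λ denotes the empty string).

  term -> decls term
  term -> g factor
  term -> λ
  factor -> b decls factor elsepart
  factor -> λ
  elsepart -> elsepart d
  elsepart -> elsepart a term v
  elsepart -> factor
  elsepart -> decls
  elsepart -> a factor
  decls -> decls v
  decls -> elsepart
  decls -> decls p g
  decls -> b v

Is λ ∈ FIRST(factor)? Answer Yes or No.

factor has an λ-production, so factor ⇒ λ.

Yes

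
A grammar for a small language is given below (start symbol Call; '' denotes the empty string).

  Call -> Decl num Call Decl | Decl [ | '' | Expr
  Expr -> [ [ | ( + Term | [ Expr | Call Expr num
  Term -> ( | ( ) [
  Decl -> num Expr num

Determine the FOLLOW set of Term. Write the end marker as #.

{ #, (, [, num }

In Expr -> ( + Term: Term is at the end, add FOLLOW(Expr) = { #, (, [, num }.
Union: FOLLOW(Term) = { #, (, [, num }.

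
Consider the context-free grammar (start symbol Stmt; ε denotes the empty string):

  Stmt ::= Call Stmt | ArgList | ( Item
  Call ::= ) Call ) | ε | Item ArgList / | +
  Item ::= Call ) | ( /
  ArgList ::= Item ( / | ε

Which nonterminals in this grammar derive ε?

Directly nullable (have an ε-production): Call, ArgList.
Stmt ::= Call Stmt with every symbol nullable, so Stmt is nullable.
No other nonterminal has a production whose RHS symbols are all nullable.

{ ArgList, Call, Stmt }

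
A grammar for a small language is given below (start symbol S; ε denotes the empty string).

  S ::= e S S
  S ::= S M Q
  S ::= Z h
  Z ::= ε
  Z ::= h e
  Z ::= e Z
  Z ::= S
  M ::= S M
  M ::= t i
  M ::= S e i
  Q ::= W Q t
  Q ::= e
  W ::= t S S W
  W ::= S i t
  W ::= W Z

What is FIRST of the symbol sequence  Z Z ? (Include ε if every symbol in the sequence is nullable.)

{ e, h, ε }

Add FIRST(Z)\{ε} = { e, h }; Z is nullable, continue.
Add FIRST(Z)\{ε} = { e, h }; Z is nullable, continue.
Every symbol is nullable, so include ε.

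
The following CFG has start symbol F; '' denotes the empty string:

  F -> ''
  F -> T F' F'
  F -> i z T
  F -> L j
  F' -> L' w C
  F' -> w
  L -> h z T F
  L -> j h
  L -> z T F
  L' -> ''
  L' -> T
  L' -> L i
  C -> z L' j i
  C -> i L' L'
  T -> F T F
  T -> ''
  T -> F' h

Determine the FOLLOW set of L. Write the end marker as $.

In F -> L j: add FIRST(j) = { j }.
In L' -> L i: add FIRST(i) = { i }.
Union: FOLLOW(L) = { i, j }.

{ i, j }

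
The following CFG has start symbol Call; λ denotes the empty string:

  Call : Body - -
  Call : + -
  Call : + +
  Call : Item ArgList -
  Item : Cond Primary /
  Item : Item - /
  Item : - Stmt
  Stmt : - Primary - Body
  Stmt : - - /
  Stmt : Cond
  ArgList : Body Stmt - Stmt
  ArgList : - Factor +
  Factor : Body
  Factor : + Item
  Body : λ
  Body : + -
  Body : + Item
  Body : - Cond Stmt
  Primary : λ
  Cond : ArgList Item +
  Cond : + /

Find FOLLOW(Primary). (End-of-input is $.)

{ -, / }

In Item : Cond Primary /: add FIRST(/) = { / }.
In Stmt : - Primary - Body: add FIRST(- Body) = { - }.
Union: FOLLOW(Primary) = { -, / }.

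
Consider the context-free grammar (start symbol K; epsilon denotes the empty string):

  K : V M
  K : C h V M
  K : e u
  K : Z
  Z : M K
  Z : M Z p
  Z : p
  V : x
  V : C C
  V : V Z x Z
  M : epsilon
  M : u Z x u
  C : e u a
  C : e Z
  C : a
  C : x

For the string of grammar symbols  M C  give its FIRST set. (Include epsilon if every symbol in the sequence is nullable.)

Add FIRST(M)\{epsilon} = { u }; M is nullable, continue.
Add FIRST(C) = { a, e, x }; C is not nullable, stop.

{ a, e, u, x }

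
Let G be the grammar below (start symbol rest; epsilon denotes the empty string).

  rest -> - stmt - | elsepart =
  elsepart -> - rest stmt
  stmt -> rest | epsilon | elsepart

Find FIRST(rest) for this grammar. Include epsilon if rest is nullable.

{ - }

rest -> - stmt - contributes {-}.
From rest -> elsepart =: add FIRST(elsepart) = { - }.
Union: FIRST(rest) = { - }.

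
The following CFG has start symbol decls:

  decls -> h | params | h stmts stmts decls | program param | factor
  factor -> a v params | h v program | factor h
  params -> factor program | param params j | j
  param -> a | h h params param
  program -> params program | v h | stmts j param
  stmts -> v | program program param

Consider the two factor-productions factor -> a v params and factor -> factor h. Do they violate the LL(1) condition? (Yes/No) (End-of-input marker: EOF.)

Yes

FIRST(a v params) = { a } and FIRST(factor h) = { a, h }.
Both contain a, so the two alternatives are not disjoint — LL(1) conflict.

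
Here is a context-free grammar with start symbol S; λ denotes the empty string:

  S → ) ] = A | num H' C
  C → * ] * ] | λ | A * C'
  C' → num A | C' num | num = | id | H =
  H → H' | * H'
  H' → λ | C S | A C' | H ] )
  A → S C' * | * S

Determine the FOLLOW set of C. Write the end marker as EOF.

In S → num H' C: C is at the end, add FOLLOW(S) = { EOF, ), *, =, ], id, num }.
In H' → C S: add FIRST(S) = { ), num }.
Union: FOLLOW(C) = { EOF, ), *, =, ], id, num }.

{ EOF, ), *, =, ], id, num }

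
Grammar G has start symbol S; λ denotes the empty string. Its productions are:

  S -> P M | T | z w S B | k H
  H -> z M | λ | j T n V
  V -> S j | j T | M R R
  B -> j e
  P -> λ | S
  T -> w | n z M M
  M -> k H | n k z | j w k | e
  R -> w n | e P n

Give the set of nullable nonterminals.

Directly nullable (have an λ-production): H, P.
No other nonterminal has a production whose RHS symbols are all nullable.

{ H, P }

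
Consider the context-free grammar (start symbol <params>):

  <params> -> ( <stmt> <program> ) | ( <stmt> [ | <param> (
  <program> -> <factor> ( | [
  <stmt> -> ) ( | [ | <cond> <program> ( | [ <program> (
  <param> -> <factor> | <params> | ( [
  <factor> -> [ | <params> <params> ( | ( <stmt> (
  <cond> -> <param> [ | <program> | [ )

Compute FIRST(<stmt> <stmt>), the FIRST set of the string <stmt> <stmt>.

{ (, ), [ }

Add FIRST(<stmt>) = { (, ), [ }; <stmt> is not nullable, stop.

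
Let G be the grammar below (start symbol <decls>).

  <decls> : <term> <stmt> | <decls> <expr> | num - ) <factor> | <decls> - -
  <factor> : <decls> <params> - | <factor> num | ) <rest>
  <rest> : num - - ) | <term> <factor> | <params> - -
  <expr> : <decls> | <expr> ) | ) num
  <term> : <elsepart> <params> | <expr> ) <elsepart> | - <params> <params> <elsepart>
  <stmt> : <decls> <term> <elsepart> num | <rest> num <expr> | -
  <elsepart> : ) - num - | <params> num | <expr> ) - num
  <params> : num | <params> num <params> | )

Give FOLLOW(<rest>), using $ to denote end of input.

In <factor> : ) <rest>: <rest> is at the end, add FOLLOW(<factor>) = { $, ), -, num }.
In <stmt> : <rest> num <expr>: add FIRST(num <expr>) = { num }.
Union: FOLLOW(<rest>) = { $, ), -, num }.

{ $, ), -, num }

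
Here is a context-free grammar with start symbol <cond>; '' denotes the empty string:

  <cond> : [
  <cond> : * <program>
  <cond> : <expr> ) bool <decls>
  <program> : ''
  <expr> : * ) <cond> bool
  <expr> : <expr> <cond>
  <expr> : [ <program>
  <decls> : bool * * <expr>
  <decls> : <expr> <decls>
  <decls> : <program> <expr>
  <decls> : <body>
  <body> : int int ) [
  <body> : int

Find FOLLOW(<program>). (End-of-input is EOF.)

In <cond> : * <program>: <program> is at the end, add FOLLOW(<cond>) = { EOF, ), *, [, bool, int }.
In <expr> : [ <program>: <program> is at the end, add FOLLOW(<expr>) = { EOF, ), *, [, bool, int }.
In <decls> : <program> <expr>: add FIRST(<expr>) = { *, [ }.
Union: FOLLOW(<program>) = { EOF, ), *, [, bool, int }.

{ EOF, ), *, [, bool, int }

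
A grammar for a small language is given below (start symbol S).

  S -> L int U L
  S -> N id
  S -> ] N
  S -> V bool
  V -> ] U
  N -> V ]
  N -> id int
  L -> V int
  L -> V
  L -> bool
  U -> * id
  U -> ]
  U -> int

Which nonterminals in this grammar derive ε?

{ } (none)

No nonterminal has an empty production or an RHS whose symbols are all nullable.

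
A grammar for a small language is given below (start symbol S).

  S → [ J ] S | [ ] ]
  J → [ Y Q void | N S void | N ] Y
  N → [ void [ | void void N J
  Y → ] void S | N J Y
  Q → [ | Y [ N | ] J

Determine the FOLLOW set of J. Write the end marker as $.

In S → [ J ] S: add FIRST(] S) = { ] }.
In N → void void N J: J is at the end, add FOLLOW(N) = { [, ], void }.
In Y → N J Y: add FIRST(Y) = { [, ], void }.
In Q → ] J: J is at the end, add FOLLOW(Q) = { void }.
Union: FOLLOW(J) = { [, ], void }.

{ [, ], void }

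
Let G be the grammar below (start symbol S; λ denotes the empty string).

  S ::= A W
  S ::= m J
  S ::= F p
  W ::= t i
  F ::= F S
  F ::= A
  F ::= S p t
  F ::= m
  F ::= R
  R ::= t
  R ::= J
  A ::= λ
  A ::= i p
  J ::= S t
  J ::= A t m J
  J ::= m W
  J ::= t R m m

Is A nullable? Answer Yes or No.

A has an λ-production, so A ⇒ λ.

Yes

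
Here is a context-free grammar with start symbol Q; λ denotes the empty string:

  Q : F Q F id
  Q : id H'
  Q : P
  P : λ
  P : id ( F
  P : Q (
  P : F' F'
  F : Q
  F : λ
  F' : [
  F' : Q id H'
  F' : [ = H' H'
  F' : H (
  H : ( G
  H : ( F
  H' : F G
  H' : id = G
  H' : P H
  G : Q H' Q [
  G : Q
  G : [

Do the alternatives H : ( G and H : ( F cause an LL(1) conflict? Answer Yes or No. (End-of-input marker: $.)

Yes

FIRST(( G) = { ( } and FIRST(( F) = { ( }.
Both contain (, so the two alternatives are not disjoint — LL(1) conflict.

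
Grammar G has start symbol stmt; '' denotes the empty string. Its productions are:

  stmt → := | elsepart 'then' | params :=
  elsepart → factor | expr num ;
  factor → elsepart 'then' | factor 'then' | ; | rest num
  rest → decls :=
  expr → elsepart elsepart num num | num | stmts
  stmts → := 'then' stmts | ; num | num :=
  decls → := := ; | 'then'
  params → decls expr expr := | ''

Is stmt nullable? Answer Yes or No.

No

Nullable nonterminals: params.
No production of stmt has an RHS whose symbols are all nullable, so stmt is not nullable.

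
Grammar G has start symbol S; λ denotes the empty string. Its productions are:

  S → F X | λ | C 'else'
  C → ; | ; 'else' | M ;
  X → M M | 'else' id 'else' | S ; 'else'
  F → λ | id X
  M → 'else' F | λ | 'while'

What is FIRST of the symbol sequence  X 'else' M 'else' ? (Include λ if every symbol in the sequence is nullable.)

{ 'else', 'while', ;, id }

Add FIRST(X)\{λ} = { 'else', 'while', ;, id }; X is nullable, continue.
'else' is a terminal; add {'else'} and stop.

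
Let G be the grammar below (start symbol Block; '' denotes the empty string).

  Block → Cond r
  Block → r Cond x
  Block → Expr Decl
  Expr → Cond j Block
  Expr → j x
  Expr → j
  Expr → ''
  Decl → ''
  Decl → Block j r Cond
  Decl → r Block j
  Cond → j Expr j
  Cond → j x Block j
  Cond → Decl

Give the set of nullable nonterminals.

{ Block, Cond, Decl, Expr }

Directly nullable (have an ''-production): Expr, Decl.
Cond → Decl with every symbol nullable, so Cond is nullable.
Block → Expr Decl with every symbol nullable, so Block is nullable.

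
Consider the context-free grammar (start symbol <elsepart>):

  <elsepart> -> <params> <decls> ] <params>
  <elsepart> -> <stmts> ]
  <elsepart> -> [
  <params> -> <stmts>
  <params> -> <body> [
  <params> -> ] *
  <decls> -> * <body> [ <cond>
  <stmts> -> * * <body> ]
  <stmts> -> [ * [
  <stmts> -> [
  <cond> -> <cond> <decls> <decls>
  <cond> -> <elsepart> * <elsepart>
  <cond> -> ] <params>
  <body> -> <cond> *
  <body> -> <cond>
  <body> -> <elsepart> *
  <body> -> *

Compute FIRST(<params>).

From <params> -> <stmts>: add FIRST(<stmts>) = { *, [ }.
From <params> -> <body> [: add FIRST(<body>) = { *, [, ] }.
<params> -> ] * contributes {]}.
Union: FIRST(<params>) = { *, [, ] }.

{ *, [, ] }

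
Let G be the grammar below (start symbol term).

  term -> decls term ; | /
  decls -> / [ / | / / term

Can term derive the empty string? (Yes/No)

No

No nonterminal in this grammar is nullable.
No production of term has an RHS whose symbols are all nullable, so term is not nullable.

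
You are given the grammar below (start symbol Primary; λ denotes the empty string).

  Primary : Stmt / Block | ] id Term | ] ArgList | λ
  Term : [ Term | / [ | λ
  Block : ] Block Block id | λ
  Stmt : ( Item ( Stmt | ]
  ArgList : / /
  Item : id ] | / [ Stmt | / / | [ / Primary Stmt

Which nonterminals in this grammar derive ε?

Directly nullable (have an λ-production): Primary, Term, Block.
No other nonterminal has a production whose RHS symbols are all nullable.

{ Block, Primary, Term }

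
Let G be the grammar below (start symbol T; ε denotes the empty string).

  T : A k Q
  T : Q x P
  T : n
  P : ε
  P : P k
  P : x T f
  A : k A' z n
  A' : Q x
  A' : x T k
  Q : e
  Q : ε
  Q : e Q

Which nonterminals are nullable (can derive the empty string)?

Directly nullable (have an ε-production): P, Q.
No other nonterminal has a production whose RHS symbols are all nullable.

{ P, Q }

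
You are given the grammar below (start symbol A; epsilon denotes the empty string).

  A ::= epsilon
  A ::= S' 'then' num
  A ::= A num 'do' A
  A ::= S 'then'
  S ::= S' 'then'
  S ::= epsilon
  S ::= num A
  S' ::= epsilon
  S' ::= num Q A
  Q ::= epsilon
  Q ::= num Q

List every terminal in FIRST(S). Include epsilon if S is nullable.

{ 'then', num, epsilon }

From S ::= S' 'then': S' nullable, take FIRST(S') ∪ {'then'} = { 'then', num }.
S ::= epsilon contributes epsilon.
S ::= num A contributes {num}.
Union: FIRST(S) = { 'then', num, epsilon }.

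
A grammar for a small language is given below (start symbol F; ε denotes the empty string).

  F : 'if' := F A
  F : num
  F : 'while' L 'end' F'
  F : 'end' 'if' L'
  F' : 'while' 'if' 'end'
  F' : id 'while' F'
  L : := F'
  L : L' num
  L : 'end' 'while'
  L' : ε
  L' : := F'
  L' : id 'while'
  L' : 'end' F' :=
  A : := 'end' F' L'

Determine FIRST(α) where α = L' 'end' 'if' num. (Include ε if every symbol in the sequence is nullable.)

Add FIRST(L')\{ε} = { 'end', :=, id }; L' is nullable, continue.
'end' is a terminal; add {'end'} and stop.

{ 'end', :=, id }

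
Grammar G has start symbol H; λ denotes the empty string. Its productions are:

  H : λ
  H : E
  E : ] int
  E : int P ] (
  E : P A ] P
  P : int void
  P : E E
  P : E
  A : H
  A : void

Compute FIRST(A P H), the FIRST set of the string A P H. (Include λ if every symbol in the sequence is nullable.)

Add FIRST(A)\{λ} = { ], int, void }; A is nullable, continue.
Add FIRST(P) = { ], int }; P is not nullable, stop.

{ ], int, void }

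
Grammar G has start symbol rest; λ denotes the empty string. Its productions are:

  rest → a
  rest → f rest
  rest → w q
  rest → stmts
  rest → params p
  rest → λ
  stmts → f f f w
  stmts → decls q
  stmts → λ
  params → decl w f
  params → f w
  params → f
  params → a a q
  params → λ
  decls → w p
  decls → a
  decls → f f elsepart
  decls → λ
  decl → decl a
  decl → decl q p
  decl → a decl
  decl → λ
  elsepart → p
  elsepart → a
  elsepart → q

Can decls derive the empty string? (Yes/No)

Yes

decls has an λ-production, so decls ⇒ λ.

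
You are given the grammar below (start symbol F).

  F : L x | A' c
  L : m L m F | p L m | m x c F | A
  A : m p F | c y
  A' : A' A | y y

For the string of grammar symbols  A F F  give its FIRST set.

{ c, m }

Add FIRST(A) = { c, m }; A is not nullable, stop.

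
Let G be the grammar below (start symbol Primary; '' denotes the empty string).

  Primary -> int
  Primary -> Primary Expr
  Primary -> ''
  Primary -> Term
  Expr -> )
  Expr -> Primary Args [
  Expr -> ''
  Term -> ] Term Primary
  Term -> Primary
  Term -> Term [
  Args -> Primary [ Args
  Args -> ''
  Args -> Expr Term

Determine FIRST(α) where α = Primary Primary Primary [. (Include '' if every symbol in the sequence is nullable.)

Add FIRST(Primary)\{''} = { ), [, ], int }; Primary is nullable, continue.
Add FIRST(Primary)\{''} = { ), [, ], int }; Primary is nullable, continue.
Add FIRST(Primary)\{''} = { ), [, ], int }; Primary is nullable, continue.
[ is a terminal; add {[} and stop.

{ ), [, ], int }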